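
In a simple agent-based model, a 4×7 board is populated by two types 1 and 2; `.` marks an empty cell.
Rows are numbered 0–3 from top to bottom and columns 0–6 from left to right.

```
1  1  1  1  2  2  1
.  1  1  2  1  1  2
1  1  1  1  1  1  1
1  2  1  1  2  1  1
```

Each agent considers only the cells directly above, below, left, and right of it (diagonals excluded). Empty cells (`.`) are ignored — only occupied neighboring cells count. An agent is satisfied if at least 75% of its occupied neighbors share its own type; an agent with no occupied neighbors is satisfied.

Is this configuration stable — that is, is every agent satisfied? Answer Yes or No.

No

Row 0: (0,0)1 1/1 satisfied · (0,1)1 3/3 satisfied · (0,2)1 3/3 satisfied · (0,3)1 1/3 not · (0,4)2 1/3 not · (0,5)2 1/3 not · (0,6)1 0/2 not
Row 1: (1,1)1 3/3 satisfied · (1,2)1 3/4 satisfied · (1,3)2 0/4 not · (1,4)1 2/4 not · (1,5)1 2/4 not · (1,6)2 0/3 not
Row 2: (2,0)1 2/2 satisfied · (2,1)1 3/4 satisfied · (2,2)1 4/4 satisfied · (2,3)1 3/4 satisfied · (2,4)1 3/4 satisfied · (2,5)1 4/4 satisfied · (2,6)1 2/3 not
Row 3: (3,0)1 1/2 not · (3,1)2 0/3 not · (3,2)1 2/3 not · (3,3)1 2/3 not · (3,4)2 0/3 not · (3,5)1 2/3 not · (3,6)1 2/2 satisfied
For instance (0,3) has only 1/3 same-type neighbors, below 3/4.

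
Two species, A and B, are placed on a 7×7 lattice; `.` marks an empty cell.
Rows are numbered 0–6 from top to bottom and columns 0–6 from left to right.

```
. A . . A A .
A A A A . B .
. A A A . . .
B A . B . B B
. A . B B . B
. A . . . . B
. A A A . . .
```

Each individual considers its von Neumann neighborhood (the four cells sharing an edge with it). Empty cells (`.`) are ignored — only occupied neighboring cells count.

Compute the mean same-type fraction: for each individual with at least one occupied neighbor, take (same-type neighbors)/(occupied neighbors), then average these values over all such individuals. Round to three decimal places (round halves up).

(0,1)A 1/1
(0,4)A 1/1
(0,5)A 1/2
(1,0)A 1/1
(1,1)A 4/4
(1,2)A 3/3
(1,3)A 2/2
(1,5)B 0/1
(2,1)A 3/3
(2,2)A 3/3
(2,3)A 2/3
(3,0)B 0/1
(3,1)A 2/3
(3,3)B 1/2
(3,5)B 1/1
(3,6)B 2/2
(4,1)A 2/2
(4,3)B 2/2
(4,4)B 1/1
(4,6)B 2/2
(5,1)A 2/2
(5,6)B 1/1
(6,1)A 2/2
(6,2)A 2/2
(6,3)A 1/1
Sum over 25 individuals: 1/1 + 1/1 + 1/2 + 1/1 + 4/4 + 3/3 + 2/2 + 0/1 + 3/3 + 3/3 + 2/3 + 0/1 + 2/3 + 1/2 + 1/1 + 2/2 + 2/2 + 2/2 + 1/1 + 2/2 + 2/2 + 1/1 + 2/2 + 2/2 + 1/1 = 64/3; mean = 64/3 ÷ 25 = 64/75 = 0.853333… → 0.853.

0.853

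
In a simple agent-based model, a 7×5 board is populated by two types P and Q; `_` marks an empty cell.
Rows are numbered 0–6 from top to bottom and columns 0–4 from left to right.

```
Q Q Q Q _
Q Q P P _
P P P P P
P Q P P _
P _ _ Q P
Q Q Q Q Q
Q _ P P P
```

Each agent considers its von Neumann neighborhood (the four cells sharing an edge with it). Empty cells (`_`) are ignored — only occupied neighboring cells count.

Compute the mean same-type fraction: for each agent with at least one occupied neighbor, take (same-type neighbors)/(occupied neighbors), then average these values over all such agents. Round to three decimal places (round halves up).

0.641

(0,0)Q 2/2
(0,1)Q 3/3
(0,2)Q 2/3
(0,3)Q 1/2
(1,0)Q 2/3
(1,1)Q 2/4
(1,2)P 2/4
(1,3)P 2/3
(2,0)P 2/3
(2,1)P 2/4
(2,2)P 4/4
(2,3)P 4/4
(2,4)P 1/1
(3,0)P 2/3
(3,1)Q 0/3
(3,2)P 2/3
(3,3)P 2/3
(4,0)P 1/2
(4,3)Q 1/3
(4,4)P 0/2
(5,0)Q 2/3
(5,1)Q 2/2
(5,2)Q 2/3
(5,3)Q 3/4
(5,4)Q 1/3
(6,0)Q 1/1
(6,2)P 1/2
(6,3)P 2/3
(6,4)P 1/2
Sum over 29 agents: 2/2 + 3/3 + 2/3 + 1/2 + 2/3 + 2/4 + 2/4 + 2/3 + 2/3 + 2/4 + 4/4 + 4/4 + 1/1 + 2/3 + 0/3 + 2/3 + 2/3 + 1/2 + 1/3 + 0/2 + 2/3 + 2/2 + 2/3 + 3/4 + 1/3 + 1/1 + 1/2 + 2/3 + 1/2 = 223/12; mean = 223/12 ÷ 29 = 223/348 = 0.640804… → 0.641.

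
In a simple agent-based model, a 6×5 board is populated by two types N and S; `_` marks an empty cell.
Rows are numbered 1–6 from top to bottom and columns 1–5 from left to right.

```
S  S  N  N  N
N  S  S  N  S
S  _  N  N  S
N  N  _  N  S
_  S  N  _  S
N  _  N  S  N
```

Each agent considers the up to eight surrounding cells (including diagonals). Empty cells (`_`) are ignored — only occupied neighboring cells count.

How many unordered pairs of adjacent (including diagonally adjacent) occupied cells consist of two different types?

Scan each occupied cell's neighbors to the right and below (and the two forward diagonals) so each pair is counted once.
Row 1: S(1,1)–S(1,2)= S(1,1)–N(2,1)≠ S(1,1)–S(2,2)= S(1,2)–N(1,3)≠ S(1,2)–S(2,2)= S(1,2)–S(2,3)= S(1,2)–N(2,1)≠ N(1,3)–N(1,4)= N(1,3)–S(2,3)≠ N(1,3)–N(2,4)= N(1,3)–S(2,2)≠ N(1,4)–N(1,5)= N(1,4)–N(2,4)= N(1,4)–S(2,5)≠ N(1,4)–S(2,3)≠ N(1,5)–S(2,5)≠ N(1,5)–N(2,4)=  → 8/17 unlike.
Row 2: N(2,1)–S(2,2)≠ N(2,1)–S(3,1)≠ S(2,2)–S(2,3)= S(2,2)–N(3,3)≠ S(2,2)–S(3,1)= S(2,3)–N(2,4)≠ S(2,3)–N(3,3)≠ S(2,3)–N(3,4)≠ N(2,4)–S(2,5)≠ N(2,4)–N(3,4)= N(2,4)–S(3,5)≠ N(2,4)–N(3,3)= S(2,5)–S(3,5)= S(2,5)–N(3,4)≠  → 9/14 unlike.
Row 3: S(3,1)–N(4,1)≠ S(3,1)–N(4,2)≠ N(3,3)–N(3,4)= N(3,3)–N(4,4)= N(3,3)–N(4,2)= N(3,4)–S(3,5)≠ N(3,4)–N(4,4)= N(3,4)–S(4,5)≠ S(3,5)–S(4,5)= S(3,5)–N(4,4)≠  → 5/10 unlike.
Row 4: N(4,1)–N(4,2)= N(4,1)–S(5,2)≠ N(4,2)–S(5,2)≠ N(4,2)–N(5,3)= N(4,4)–S(4,5)≠ N(4,4)–S(5,5)≠ N(4,4)–N(5,3)= S(4,5)–S(5,5)=  → 4/8 unlike.
Row 5: S(5,2)–N(5,3)≠ S(5,2)–N(6,3)≠ S(5,2)–N(6,1)≠ N(5,3)–N(6,3)= N(5,3)–S(6,4)≠ S(5,5)–N(6,5)≠ S(5,5)–S(6,4)=  → 5/7 unlike.
Row 6: N(6,3)–S(6,4)≠ S(6,4)–N(6,5)≠  → 2/2 unlike.
Total adjacent occupied pairs: 58; unlike-type pairs: 33.

33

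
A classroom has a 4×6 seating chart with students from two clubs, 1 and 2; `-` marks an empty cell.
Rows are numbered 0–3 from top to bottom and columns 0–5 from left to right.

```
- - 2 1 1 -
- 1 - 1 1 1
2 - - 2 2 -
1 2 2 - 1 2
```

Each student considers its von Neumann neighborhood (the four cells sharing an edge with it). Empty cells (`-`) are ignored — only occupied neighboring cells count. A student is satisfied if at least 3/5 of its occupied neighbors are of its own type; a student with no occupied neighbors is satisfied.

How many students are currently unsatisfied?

8

Row 0: (0,2)2 0/1 not · (0,3)1 2/3 satisfied · (0,4)1 2/2 satisfied
Row 1: (1,1)1 0/0 satisfied · (1,3)1 2/3 satisfied · (1,4)1 3/4 satisfied · (1,5)1 1/1 satisfied
Row 2: (2,0)2 0/1 not · (2,3)2 1/2 not · (2,4)2 1/3 not
Row 3: (3,0)1 0/2 not · (3,1)2 1/2 not · (3,2)2 1/1 satisfied · (3,4)1 0/2 not · (3,5)2 0/1 not
Unsatisfied: (0,2), (2,0), (2,3), (2,4), (3,0), (3,1), (3,4), (3,5) — 8 in total.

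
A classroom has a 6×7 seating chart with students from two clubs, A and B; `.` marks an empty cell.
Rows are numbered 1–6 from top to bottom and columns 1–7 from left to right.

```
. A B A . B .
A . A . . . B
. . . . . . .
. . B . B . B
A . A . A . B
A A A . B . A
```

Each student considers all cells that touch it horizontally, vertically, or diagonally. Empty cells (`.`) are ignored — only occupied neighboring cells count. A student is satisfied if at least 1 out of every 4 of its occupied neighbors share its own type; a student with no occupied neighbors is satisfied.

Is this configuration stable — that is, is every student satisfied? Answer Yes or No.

No

Row 1: (1,2)A 2/3 ✓ · (1,3)B 0/3 ✗ · (1,4)A 1/2 ✓ · (1,6)B 1/1 ✓
Row 2: (2,1)A 1/1 ✓ · (2,3)A 2/3 ✓ · (2,7)B 1/1 ✓
Row 4: (4,3)B 0/1 ✗ · (4,5)B 0/1 ✗ · (4,7)B 1/1 ✓
Row 5: (5,1)A 2/2 ✓ · (5,3)A 2/3 ✓ · (5,5)A 0/2 ✗ · (5,7)B 1/2 ✓
Row 6: (6,1)A 2/2 ✓ · (6,2)A 4/4 ✓ · (6,3)A 2/2 ✓ · (6,5)B 0/1 ✗ · (6,7)A 0/1 ✗
For instance (1,3) has only 0/3 same-type neighbors, below 1/4.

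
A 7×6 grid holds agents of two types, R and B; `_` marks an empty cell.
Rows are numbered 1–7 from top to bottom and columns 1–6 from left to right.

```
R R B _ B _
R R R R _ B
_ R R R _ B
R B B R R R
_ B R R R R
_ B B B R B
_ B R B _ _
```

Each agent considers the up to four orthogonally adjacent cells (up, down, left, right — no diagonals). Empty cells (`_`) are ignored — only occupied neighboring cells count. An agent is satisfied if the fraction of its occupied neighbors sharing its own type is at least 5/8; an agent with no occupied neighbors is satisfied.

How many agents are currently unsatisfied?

(1,1)R 2/2 ok
(1,2)R 2/3 ok
(1,3)B 0/2 unhappy
(1,5)B 0/0 ok
(2,1)R 2/2 ok
(2,2)R 4/4 ok
(2,3)R 3/4 ok
(2,4)R 2/2 ok
(2,6)B 1/1 ok
(3,2)R 2/3 ok
(3,3)R 3/4 ok
(3,4)R 3/3 ok
(3,6)B 1/2 unhappy
(4,1)R 0/1 unhappy
(4,2)B 2/4 unhappy
(4,3)B 1/4 unhappy
(4,4)R 3/4 ok
(4,5)R 3/3 ok
(4,6)R 2/3 ok
(5,2)B 2/3 ok
(5,3)R 1/4 unhappy
(5,4)R 3/4 ok
(5,5)R 4/4 ok
(5,6)R 2/3 ok
(6,2)B 3/3 ok
(6,3)B 2/4 unhappy
(6,4)B 2/4 unhappy
(6,5)R 1/3 unhappy
(6,6)B 0/2 unhappy
(7,2)B 1/2 unhappy
(7,3)R 0/3 unhappy
(7,4)B 1/2 unhappy
Unsatisfied: (1,3), (3,6), (4,1), (4,2), (4,3), (5,3), (6,3), (6,4), (6,5), (6,6), (7,2), (7,3), (7,4) — 13 in total.

13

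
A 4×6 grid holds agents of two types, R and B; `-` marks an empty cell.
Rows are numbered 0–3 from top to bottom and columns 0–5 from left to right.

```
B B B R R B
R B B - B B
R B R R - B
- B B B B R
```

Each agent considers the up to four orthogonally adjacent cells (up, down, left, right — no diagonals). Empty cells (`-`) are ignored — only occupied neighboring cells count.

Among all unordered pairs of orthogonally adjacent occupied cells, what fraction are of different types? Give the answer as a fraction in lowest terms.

3/7

Scan each occupied cell's neighbors to the right and below so each pair is counted once.
Row 0: B(0,0)–B(0,1)= B(0,0)–R(1,0)≠ B(0,1)–B(0,2)= B(0,1)–B(1,1)= B(0,2)–R(0,3)≠ B(0,2)–B(1,2)= R(0,3)–R(0,4)= R(0,4)–B(0,5)≠ R(0,4)–B(1,4)≠ B(0,5)–B(1,5)=  → 4/10 unlike.
Row 1: R(1,0)–B(1,1)≠ R(1,0)–R(2,0)= B(1,1)–B(1,2)= B(1,1)–B(2,1)= B(1,2)–R(2,2)≠ B(1,4)–B(1,5)= B(1,5)–B(2,5)=  → 2/7 unlike.
Row 2: R(2,0)–B(2,1)≠ B(2,1)–R(2,2)≠ B(2,1)–B(3,1)= R(2,2)–R(2,3)= R(2,2)–B(3,2)≠ R(2,3)–B(3,3)≠ B(2,5)–R(3,5)≠  → 5/7 unlike.
Row 3: B(3,1)–B(3,2)= B(3,2)–B(3,3)= B(3,3)–B(3,4)= B(3,4)–R(3,5)≠  → 1/4 unlike.
Total adjacent occupied pairs: 28; unlike-type pairs: 12.
12/28 reduces to 3/7.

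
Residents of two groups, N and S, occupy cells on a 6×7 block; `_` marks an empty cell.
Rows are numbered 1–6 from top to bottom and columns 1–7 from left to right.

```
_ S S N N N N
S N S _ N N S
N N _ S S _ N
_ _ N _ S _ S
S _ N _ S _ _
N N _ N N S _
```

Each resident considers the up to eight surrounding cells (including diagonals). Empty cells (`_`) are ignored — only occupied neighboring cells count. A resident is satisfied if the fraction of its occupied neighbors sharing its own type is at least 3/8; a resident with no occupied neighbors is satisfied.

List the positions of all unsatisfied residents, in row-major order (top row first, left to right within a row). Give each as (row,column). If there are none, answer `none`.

(1,2)S 3/4 satisfied
(1,3)S 2/4 satisfied
(1,4)N 2/4 satisfied
(1,5)N 4/4 satisfied
(1,6)N 4/5 satisfied
(1,7)N 2/3 satisfied
(2,1)S 1/4 not
(2,2)N 2/6 not
(2,3)S 3/6 satisfied
(2,5)N 4/6 satisfied
(2,6)N 5/7 satisfied
(2,7)S 0/4 not
(3,1)N 2/3 satisfied
(3,2)N 3/5 satisfied
(3,4)S 3/5 satisfied
(3,5)S 2/4 satisfied
(3,7)N 1/3 not
(4,3)N 2/3 satisfied
(4,5)S 3/3 satisfied
(4,7)S 0/1 not
(5,1)S 0/2 not
(5,3)N 3/3 satisfied
(5,5)S 2/4 satisfied
(6,1)N 1/2 satisfied
(6,2)N 2/3 satisfied
(6,4)N 2/3 satisfied
(6,5)N 1/3 not
(6,6)S 1/2 satisfied

(2,1), (2,2), (2,7), (3,7), (4,7), (5,1), (6,5)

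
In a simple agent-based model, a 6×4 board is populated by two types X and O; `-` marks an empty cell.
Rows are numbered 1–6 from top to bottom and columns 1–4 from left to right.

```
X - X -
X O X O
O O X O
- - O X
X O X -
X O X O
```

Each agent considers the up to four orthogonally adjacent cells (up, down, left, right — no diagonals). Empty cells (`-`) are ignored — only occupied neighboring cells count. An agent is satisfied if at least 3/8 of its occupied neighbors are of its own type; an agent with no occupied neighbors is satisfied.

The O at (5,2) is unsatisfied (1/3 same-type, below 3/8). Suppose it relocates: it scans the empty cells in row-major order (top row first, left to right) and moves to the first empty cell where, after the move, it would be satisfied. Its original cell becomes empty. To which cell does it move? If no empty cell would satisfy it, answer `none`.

Vacating (5,2). Empty cells in order:
  (1,2): 1/3 same-type → still unsatisfied.
  (1,4): 1/2 same-type → satisfied — stop here.

(1,4)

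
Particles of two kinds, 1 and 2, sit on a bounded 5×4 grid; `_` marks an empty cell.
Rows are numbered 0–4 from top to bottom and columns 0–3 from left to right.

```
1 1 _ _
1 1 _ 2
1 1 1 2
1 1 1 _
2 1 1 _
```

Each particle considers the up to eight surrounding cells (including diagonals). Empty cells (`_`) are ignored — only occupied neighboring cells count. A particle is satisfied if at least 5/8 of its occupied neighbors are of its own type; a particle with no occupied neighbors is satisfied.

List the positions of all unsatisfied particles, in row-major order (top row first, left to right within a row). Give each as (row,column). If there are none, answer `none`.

(1,3), (2,3), (4,0)

Row 0: (0,0)1 3/3 satisfied · (0,1)1 3/3 satisfied
Row 1: (1,0)1 5/5 satisfied · (1,1)1 6/6 satisfied · (1,3)2 1/2 not
Row 2: (2,0)1 5/5 satisfied · (2,1)1 7/7 satisfied · (2,2)1 4/6 satisfied · (2,3)2 1/3 not
Row 3: (3,0)1 4/5 satisfied · (3,1)1 7/8 satisfied · (3,2)1 5/6 satisfied
Row 4: (4,0)2 0/3 not · (4,1)1 4/5 satisfied · (4,2)1 3/3 satisfied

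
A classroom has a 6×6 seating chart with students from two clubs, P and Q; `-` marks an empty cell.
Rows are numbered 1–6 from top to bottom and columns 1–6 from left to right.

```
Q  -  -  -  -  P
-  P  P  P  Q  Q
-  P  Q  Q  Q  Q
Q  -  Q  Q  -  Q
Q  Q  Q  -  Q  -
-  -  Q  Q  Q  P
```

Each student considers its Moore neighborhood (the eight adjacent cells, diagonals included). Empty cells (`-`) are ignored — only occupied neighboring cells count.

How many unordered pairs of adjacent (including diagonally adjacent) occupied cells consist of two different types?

15

Scan each occupied cell's neighbors to the right and below (and the two forward diagonals) so each pair is counted once.
Row 1: Q(1,1)–P(2,2)≠ P(1,6)–Q(2,6)≠ P(1,6)–Q(2,5)≠  → 3/3 unlike.
Row 2: P(2,2)–P(2,3)= P(2,2)–P(3,2)= P(2,2)–Q(3,3)≠ P(2,3)–P(2,4)= P(2,3)–Q(3,3)≠ P(2,3)–Q(3,4)≠ P(2,3)–P(3,2)= P(2,4)–Q(2,5)≠ P(2,4)–Q(3,4)≠ P(2,4)–Q(3,5)≠ P(2,4)–Q(3,3)≠ Q(2,5)–Q(2,6)= Q(2,5)–Q(3,5)= Q(2,5)–Q(3,6)= Q(2,5)–Q(3,4)= Q(2,6)–Q(3,6)= Q(2,6)–Q(3,5)=  → 7/17 unlike.
Row 3: P(3,2)–Q(3,3)≠ P(3,2)–Q(4,3)≠ P(3,2)–Q(4,1)≠ Q(3,3)–Q(3,4)= Q(3,3)–Q(4,3)= Q(3,3)–Q(4,4)= Q(3,4)–Q(3,5)= Q(3,4)–Q(4,4)= Q(3,4)–Q(4,3)= Q(3,5)–Q(3,6)= Q(3,5)–Q(4,6)= Q(3,5)–Q(4,4)= Q(3,6)–Q(4,6)=  → 3/13 unlike.
Row 4: Q(4,1)–Q(5,1)= Q(4,1)–Q(5,2)= Q(4,3)–Q(4,4)= Q(4,3)–Q(5,3)= Q(4,3)–Q(5,2)= Q(4,4)–Q(5,5)= Q(4,4)–Q(5,3)= Q(4,6)–Q(5,5)=  → 0/8 unlike.
Row 5: Q(5,1)–Q(5,2)= Q(5,2)–Q(5,3)= Q(5,2)–Q(6,3)= Q(5,3)–Q(6,3)= Q(5,3)–Q(6,4)= Q(5,5)–Q(6,5)= Q(5,5)–P(6,6)≠ Q(5,5)–Q(6,4)=  → 1/8 unlike.
Row 6: Q(6,3)–Q(6,4)= Q(6,4)–Q(6,5)= Q(6,5)–P(6,6)≠  → 1/3 unlike.
Total adjacent occupied pairs: 52; unlike-type pairs: 15.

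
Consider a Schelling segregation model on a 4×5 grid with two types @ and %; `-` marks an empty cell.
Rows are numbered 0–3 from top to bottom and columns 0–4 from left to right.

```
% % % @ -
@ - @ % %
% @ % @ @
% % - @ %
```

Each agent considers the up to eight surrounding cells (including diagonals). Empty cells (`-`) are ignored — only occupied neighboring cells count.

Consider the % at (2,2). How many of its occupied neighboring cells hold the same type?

Occupied neighbors of (2,2): (1,2)=@, (1,3)=%, (2,1)=@, (2,3)=@, (3,1)=%, (3,3)=@.
Same type (%): 2 of 6.

2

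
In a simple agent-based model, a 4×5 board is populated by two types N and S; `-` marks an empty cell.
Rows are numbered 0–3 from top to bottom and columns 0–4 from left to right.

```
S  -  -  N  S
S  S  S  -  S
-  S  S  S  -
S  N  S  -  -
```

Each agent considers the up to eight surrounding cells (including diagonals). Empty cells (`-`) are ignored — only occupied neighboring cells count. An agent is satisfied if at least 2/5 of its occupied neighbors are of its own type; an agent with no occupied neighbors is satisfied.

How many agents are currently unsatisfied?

(0,0)S 2/2 ok
(0,3)N 0/3 unhappy
(0,4)S 1/2 ok
(1,0)S 3/3 ok
(1,1)S 5/5 ok
(1,2)S 4/5 ok
(1,4)S 2/3 ok
(2,1)S 6/7 ok
(2,2)S 5/6 ok
(2,3)S 4/4 ok
(3,0)S 1/2 ok
(3,1)N 0/4 unhappy
(3,2)S 3/4 ok
Unsatisfied: (0,3), (3,1) — 2 in total.

2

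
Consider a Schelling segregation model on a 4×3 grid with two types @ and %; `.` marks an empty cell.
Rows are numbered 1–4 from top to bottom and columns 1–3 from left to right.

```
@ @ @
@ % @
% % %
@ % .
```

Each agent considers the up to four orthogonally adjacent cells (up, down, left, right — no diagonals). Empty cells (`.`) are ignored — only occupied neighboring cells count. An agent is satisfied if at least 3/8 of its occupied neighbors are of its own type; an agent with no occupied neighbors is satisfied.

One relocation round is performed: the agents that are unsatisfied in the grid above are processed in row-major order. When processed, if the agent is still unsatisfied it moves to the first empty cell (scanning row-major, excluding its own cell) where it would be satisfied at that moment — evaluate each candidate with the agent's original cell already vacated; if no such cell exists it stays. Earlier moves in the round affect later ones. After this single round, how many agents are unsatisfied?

Initially unsatisfied (in order): (2,1), (2,2), (2,3), (3,1), (4,1).
  (2,1): no empty cell satisfies it; stays.
  (2,2) → (4,3).
  (2,3): now satisfied by earlier moves; stays.
  (3,1): no empty cell satisfies it; stays.
  (4,1) → (2,2).
Resulting grid:
@ @ @
@ @ @
% % %
. % %
All satisfied now.

0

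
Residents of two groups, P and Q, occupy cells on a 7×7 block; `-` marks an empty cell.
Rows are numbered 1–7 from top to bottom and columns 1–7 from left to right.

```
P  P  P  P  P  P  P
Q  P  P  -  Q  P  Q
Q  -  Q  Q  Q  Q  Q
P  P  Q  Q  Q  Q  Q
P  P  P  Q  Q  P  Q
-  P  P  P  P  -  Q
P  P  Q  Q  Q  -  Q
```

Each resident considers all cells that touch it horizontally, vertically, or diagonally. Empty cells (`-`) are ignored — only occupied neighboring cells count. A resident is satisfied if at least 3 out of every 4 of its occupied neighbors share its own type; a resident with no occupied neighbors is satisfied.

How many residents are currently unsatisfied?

24

(1,1)P 2/3 ✗
(1,2)P 4/5 ✓
(1,3)P 4/4 ✓
(1,4)P 3/4 ✓
(1,5)P 3/4 ✓
(1,6)P 3/5 ✗
(1,7)P 2/3 ✗
(2,1)Q 1/4 ✗
(2,2)P 4/7 ✗
(2,3)P 4/6 ✗
(2,5)Q 3/7 ✗
(2,6)P 3/8 ✗
(2,7)Q 2/5 ✗
(3,1)Q 1/4 ✗
(3,3)Q 3/6 ✗
(3,4)Q 6/7 ✓
(3,5)Q 6/7 ✓
(3,6)Q 7/8 ✓
(3,7)Q 4/5 ✓
(4,1)P 3/4 ✓
(4,2)P 4/7 ✗
(4,3)Q 4/7 ✗
(4,4)Q 7/8 ✓
(4,5)Q 7/8 ✓
(4,6)Q 7/8 ✓
(4,7)Q 4/5 ✓
(5,1)P 4/4 ✓
(5,2)P 6/7 ✓
(5,3)P 5/8 ✗
(5,4)Q 4/8 ✗
(5,5)Q 4/7 ✗
(5,6)P 1/7 ✗
(5,7)Q 3/4 ✓
(6,2)P 6/7 ✓
(6,3)P 5/8 ✗
(6,4)P 3/8 ✗
(6,5)P 2/6 ✗
(6,7)Q 2/3 ✗
(7,1)P 2/2 ✓
(7,2)P 3/4 ✓
(7,3)Q 1/5 ✗
(7,4)Q 2/5 ✗
(7,5)Q 1/3 ✗
(7,7)Q 1/1 ✓
Unsatisfied: (1,1), (1,6), (1,7), (2,1), (2,2), (2,3), (2,5), (2,6), (2,7), (3,1), (3,3), (4,2), (4,3), (5,3), (5,4), (5,5), (5,6), (6,3), (6,4), (6,5), (6,7), (7,3), (7,4), (7,5) — 24 in total.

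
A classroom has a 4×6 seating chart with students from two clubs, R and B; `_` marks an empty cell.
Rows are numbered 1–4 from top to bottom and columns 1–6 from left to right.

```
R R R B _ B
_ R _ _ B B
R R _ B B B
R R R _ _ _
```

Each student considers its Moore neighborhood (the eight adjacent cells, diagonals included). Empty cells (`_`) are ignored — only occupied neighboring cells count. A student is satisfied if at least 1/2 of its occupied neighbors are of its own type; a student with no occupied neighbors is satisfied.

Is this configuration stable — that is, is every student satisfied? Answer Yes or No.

(1,1)R 2/2 ✓
(1,2)R 3/3 ✓
(1,3)R 2/3 ✓
(1,4)B 1/2 ✓
(1,6)B 2/2 ✓
(2,2)R 5/5 ✓
(2,5)B 6/6 ✓
(2,6)B 4/4 ✓
(3,1)R 4/4 ✓
(3,2)R 5/5 ✓
(3,4)B 2/3 ✓
(3,5)B 4/4 ✓
(3,6)B 3/3 ✓
(4,1)R 3/3 ✓
(4,2)R 4/4 ✓
(4,3)R 2/3 ✓
All meet the threshold, so the configuration is stable.

Yes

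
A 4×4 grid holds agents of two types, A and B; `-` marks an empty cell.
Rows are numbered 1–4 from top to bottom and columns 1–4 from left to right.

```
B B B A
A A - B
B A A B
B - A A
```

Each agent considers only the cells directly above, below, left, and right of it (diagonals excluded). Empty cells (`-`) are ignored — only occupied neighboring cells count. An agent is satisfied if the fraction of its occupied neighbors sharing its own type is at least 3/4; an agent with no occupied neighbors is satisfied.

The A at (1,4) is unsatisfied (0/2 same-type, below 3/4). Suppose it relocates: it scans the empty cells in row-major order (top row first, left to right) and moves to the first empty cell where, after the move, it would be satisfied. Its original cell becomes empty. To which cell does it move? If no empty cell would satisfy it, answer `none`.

none

Vacating (1,4). Empty cells in order:
  (2,3): 2/4 same-type → still unsatisfied.
  (4,2): 2/3 same-type → still unsatisfied.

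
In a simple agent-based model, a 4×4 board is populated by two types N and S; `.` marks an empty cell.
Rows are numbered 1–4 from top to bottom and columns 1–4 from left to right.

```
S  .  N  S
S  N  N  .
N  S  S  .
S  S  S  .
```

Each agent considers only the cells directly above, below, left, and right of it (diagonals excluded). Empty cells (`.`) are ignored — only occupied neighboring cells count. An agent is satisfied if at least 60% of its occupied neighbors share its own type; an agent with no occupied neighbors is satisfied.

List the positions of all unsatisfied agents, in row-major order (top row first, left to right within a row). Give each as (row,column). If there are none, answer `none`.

Row 1: (1,1)S 1/1 satisfied · (1,3)N 1/2 not · (1,4)S 0/1 not
Row 2: (2,1)S 1/3 not · (2,2)N 1/3 not · (2,3)N 2/3 satisfied
Row 3: (3,1)N 0/3 not · (3,2)S 2/4 not · (3,3)S 2/3 satisfied
Row 4: (4,1)S 1/2 not · (4,2)S 3/3 satisfied · (4,3)S 2/2 satisfied

(1,3), (1,4), (2,1), (2,2), (3,1), (3,2), (4,1)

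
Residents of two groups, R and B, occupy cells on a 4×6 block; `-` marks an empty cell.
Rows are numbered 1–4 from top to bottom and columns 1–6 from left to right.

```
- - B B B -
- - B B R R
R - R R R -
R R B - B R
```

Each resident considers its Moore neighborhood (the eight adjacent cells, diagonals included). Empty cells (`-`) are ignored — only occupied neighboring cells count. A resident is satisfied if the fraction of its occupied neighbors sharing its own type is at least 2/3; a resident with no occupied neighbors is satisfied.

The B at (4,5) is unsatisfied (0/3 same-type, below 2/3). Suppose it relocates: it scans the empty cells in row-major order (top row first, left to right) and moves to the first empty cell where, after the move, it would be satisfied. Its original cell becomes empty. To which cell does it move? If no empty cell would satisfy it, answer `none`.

Vacating (4,5). Empty cells in order:
  (1,1): 0/0 same-type → satisfied — stop here.

(1,1)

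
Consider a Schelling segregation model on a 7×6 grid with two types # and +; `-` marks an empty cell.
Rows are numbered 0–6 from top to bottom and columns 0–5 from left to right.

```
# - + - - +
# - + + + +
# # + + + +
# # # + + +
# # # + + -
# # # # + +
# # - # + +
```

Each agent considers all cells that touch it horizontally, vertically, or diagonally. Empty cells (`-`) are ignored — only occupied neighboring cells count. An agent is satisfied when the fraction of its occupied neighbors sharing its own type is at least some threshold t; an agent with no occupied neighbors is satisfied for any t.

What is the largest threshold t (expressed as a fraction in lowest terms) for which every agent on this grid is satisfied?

Row 0: (0,0)# 1/1 · (0,2)+ 2/2 · (0,5)+ 2/2
Row 1: (1,0)# 3/3 · (1,2)+ 4/5 · (1,3)+ 6/6 · (1,4)+ 6/6 · (1,5)+ 4/4
Row 2: (2,0)# 4/4 · (2,1)# 5/7 · (2,2)+ 4/7 · (2,3)+ 7/8 · (2,4)+ 8/8 · (2,5)+ 5/5
Row 3: (3,0)# 5/5 · (3,1)# 7/8 · (3,2)# 4/8 · (3,3)+ 6/8 · (3,4)+ 7/7 · (3,5)+ 4/4
Row 4: (4,0)# 5/5 · (4,1)# 8/8 · (4,2)# 6/8 · (4,3)+ 4/8 · (4,4)+ 6/7
Row 5: (5,0)# 5/5 · (5,1)# 7/7 · (5,2)# 6/7 · (5,3)# 3/7 · (5,4)+ 5/7 · (5,5)+ 4/4
Row 6: (6,0)# 3/3 · (6,1)# 4/4 · (6,3)# 2/4 · (6,4)+ 3/5 · (6,5)+ 3/3
The smallest same-type fraction is 3/7 at (5,3), which reduces to 3/7. Any threshold above that leaves this agent unsatisfied.

3/7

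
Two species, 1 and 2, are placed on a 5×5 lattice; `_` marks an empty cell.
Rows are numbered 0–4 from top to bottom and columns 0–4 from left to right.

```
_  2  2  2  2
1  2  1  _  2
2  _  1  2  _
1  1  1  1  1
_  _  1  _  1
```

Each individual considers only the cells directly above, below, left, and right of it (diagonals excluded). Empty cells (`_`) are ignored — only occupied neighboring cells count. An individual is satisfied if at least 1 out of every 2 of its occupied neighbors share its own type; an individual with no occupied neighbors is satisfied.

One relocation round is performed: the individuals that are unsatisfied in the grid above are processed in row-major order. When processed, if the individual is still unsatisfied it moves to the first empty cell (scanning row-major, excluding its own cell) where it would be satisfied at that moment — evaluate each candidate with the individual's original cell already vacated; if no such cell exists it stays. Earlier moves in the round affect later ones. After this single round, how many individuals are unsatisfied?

1

Initially unsatisfied (in order): (1,0), (1,1), (1,2), (2,0), (2,3).
  (1,0) → (2,1).
  (1,1) → (0,0).
  (1,2): now satisfied by earlier moves; stays.
  (2,0) → (1,0).
  (2,3) → (1,1).
Resulting grid:
2 2 2 2 2
2 2 1 _ 2
_ 1 1 _ _
1 1 1 1 1
_ _ 1 _ 1
Unsatisfied now: (1,2).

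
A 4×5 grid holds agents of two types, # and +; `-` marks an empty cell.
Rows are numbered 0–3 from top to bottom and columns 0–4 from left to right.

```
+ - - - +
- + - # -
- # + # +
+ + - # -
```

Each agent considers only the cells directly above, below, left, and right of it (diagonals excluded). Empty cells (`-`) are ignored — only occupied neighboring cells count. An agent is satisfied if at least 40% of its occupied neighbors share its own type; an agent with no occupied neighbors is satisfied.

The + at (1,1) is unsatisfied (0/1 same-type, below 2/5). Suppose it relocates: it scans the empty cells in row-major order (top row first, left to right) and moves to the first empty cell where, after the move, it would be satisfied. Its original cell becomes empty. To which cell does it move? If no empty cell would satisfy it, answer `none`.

(0,1)

Vacating (1,1). Empty cells in order:
  (0,1): 1/1 same-type → satisfied — stop here.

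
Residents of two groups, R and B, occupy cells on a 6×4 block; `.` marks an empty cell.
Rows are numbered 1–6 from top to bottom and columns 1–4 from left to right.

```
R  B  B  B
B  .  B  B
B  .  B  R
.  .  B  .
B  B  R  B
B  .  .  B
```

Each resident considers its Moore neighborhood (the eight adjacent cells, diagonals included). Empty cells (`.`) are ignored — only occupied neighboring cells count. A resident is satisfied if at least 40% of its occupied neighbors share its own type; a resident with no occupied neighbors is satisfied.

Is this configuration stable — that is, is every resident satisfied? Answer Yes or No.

No

Row 1: (1,1)R 0/2 not · (1,2)B 3/4 satisfied · (1,3)B 4/4 satisfied · (1,4)B 3/3 satisfied
Row 2: (2,1)B 2/3 satisfied · (2,3)B 5/6 satisfied · (2,4)B 4/5 satisfied
Row 3: (3,1)B 1/1 satisfied · (3,3)B 3/4 satisfied · (3,4)R 0/4 not
Row 4: (4,3)B 3/5 satisfied
Row 5: (5,1)B 2/2 satisfied · (5,2)B 3/4 satisfied · (5,3)R 0/4 not · (5,4)B 2/3 satisfied
Row 6: (6,1)B 2/2 satisfied · (6,4)B 1/2 satisfied
For instance (1,1) has only 0/2 same-type neighbors, below 2/5.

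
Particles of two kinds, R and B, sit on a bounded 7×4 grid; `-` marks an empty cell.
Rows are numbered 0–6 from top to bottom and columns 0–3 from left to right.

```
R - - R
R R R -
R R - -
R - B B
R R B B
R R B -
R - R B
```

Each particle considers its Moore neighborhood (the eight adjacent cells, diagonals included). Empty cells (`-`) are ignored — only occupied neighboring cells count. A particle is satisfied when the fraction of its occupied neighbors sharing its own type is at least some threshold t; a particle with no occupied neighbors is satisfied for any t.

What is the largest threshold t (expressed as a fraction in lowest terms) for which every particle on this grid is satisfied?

Row 0: (0,0)R 2/2 · (0,3)R 1/1
Row 1: (1,0)R 4/4 · (1,1)R 5/5 · (1,2)R 3/3
Row 2: (2,0)R 4/4 · (2,1)R 5/6
Row 3: (3,0)R 4/4 · (3,2)B 3/5 · (3,3)B 3/3
Row 4: (4,0)R 4/4 · (4,1)R 4/7 · (4,2)B 4/6 · (4,3)B 4/4
Row 5: (5,0)R 4/4 · (5,1)R 5/7 · (5,2)B 3/6
Row 6: (6,0)R 2/2 · (6,2)R 1/3 · (6,3)B 1/2
The smallest same-type fraction is 1/3 at (6,2), which reduces to 1/3. Any threshold above that leaves this particle unsatisfied.

1/3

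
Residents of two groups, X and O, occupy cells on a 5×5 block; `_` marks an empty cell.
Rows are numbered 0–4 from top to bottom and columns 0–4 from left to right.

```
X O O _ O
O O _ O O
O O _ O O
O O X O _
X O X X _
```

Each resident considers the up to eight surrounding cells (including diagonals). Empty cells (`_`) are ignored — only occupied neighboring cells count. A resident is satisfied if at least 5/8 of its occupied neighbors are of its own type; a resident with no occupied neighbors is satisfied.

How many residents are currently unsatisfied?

7

Row 0: (0,0)X 0/3 unhappy · (0,1)O 3/4 ok · (0,2)O 3/3 ok · (0,4)O 2/2 ok
Row 1: (1,0)O 4/5 ok · (1,1)O 5/6 ok · (1,3)O 5/5 ok · (1,4)O 4/4 ok
Row 2: (2,0)O 5/5 ok · (2,1)O 5/6 ok · (2,3)O 4/5 ok · (2,4)O 4/4 ok
Row 3: (3,0)O 4/5 ok · (3,1)O 4/7 unhappy · (3,2)X 2/7 unhappy · (3,3)O 2/5 unhappy
Row 4: (4,0)X 0/3 unhappy · (4,1)O 2/5 unhappy · (4,2)X 2/5 unhappy · (4,3)X 2/3 ok
Unsatisfied: (0,0), (3,1), (3,2), (3,3), (4,0), (4,1), (4,2) — 7 in total.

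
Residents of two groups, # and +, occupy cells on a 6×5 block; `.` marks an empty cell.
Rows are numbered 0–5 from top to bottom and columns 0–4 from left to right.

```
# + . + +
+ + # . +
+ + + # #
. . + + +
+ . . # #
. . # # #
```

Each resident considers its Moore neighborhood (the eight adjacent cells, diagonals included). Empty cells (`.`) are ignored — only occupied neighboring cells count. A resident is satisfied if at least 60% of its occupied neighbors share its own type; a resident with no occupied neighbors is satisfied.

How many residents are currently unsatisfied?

9

Row 0: (0,0)# 0/3 unhappy · (0,1)+ 2/4 unhappy · (0,3)+ 2/3 ok · (0,4)+ 2/2 ok
Row 1: (1,0)+ 4/5 ok · (1,1)+ 5/7 ok · (1,2)# 1/6 unhappy · (1,4)+ 2/4 unhappy
Row 2: (2,0)+ 3/3 ok · (2,1)+ 5/6 ok · (2,2)+ 4/6 ok · (2,3)# 2/7 unhappy · (2,4)# 1/4 unhappy
Row 3: (3,2)+ 3/5 ok · (3,3)+ 3/7 unhappy · (3,4)+ 1/5 unhappy
Row 4: (4,0)+ 0/0 ok · (4,3)# 4/7 unhappy · (4,4)# 3/5 ok
Row 5: (5,2)# 2/2 ok · (5,3)# 4/4 ok · (5,4)# 3/3 ok
Unsatisfied: (0,0), (0,1), (1,2), (1,4), (2,3), (2,4), (3,3), (3,4), (4,3) — 9 in total.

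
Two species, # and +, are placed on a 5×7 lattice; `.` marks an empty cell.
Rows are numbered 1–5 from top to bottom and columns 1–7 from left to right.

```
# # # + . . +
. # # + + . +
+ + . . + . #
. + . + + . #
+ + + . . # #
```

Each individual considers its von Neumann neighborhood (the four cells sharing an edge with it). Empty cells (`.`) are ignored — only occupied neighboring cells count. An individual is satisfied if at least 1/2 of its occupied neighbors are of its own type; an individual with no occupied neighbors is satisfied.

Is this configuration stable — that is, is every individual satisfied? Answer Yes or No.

(1,1)# 1/1 ✓
(1,2)# 3/3 ✓
(1,3)# 2/3 ✓
(1,4)+ 1/2 ✓
(1,7)+ 1/1 ✓
(2,2)# 2/3 ✓
(2,3)# 2/3 ✓
(2,4)+ 2/3 ✓
(2,5)+ 2/2 ✓
(2,7)+ 1/2 ✓
(3,1)+ 1/1 ✓
(3,2)+ 2/3 ✓
(3,5)+ 2/2 ✓
(3,7)# 1/2 ✓
(4,2)+ 2/2 ✓
(4,4)+ 1/1 ✓
(4,5)+ 2/2 ✓
(4,7)# 2/2 ✓
(5,1)+ 1/1 ✓
(5,2)+ 3/3 ✓
(5,3)+ 1/1 ✓
(5,6)# 1/1 ✓
(5,7)# 2/2 ✓
All meet the threshold, so the configuration is stable.

Yes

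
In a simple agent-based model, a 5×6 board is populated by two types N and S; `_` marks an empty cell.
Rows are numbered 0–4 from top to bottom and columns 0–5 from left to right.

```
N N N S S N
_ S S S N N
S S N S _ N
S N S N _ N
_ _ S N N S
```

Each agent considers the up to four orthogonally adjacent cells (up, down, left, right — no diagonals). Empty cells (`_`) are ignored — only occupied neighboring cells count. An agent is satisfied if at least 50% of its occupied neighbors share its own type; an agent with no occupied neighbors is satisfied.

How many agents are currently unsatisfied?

9

Row 0: (0,0)N 1/1 ok · (0,1)N 2/3 ok · (0,2)N 1/3 unhappy · (0,3)S 2/3 ok · (0,4)S 1/3 unhappy · (0,5)N 1/2 ok
Row 1: (1,1)S 2/3 ok · (1,2)S 2/4 ok · (1,3)S 3/4 ok · (1,4)N 1/3 unhappy · (1,5)N 3/3 ok
Row 2: (2,0)S 2/2 ok · (2,1)S 2/4 ok · (2,2)N 0/4 unhappy · (2,3)S 1/3 unhappy · (2,5)N 2/2 ok
Row 3: (3,0)S 1/2 ok · (3,1)N 0/3 unhappy · (3,2)S 1/4 unhappy · (3,3)N 1/3 unhappy · (3,5)N 1/2 ok
Row 4: (4,2)S 1/2 ok · (4,3)N 2/3 ok · (4,4)N 1/2 ok · (4,5)S 0/2 unhappy
Unsatisfied: (0,2), (0,4), (1,4), (2,2), (2,3), (3,1), (3,2), (3,3), (4,5) — 9 in total.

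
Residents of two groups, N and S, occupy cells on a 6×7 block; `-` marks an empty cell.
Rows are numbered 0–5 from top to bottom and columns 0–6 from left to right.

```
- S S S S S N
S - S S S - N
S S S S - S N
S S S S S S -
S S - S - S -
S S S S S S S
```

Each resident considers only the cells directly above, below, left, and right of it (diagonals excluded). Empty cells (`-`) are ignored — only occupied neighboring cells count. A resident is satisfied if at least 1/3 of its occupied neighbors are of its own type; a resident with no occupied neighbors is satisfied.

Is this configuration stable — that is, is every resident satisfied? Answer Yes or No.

Yes

(0,1)S 1/1 ok
(0,2)S 3/3 ok
(0,3)S 3/3 ok
(0,4)S 3/3 ok
(0,5)S 1/2 ok
(0,6)N 1/2 ok
(1,0)S 1/1 ok
(1,2)S 3/3 ok
(1,3)S 4/4 ok
(1,4)S 2/2 ok
(1,6)N 2/2 ok
(2,0)S 3/3 ok
(2,1)S 3/3 ok
(2,2)S 4/4 ok
(2,3)S 3/3 ok
(2,5)S 1/2 ok
(2,6)N 1/2 ok
(3,0)S 3/3 ok
(3,1)S 4/4 ok
(3,2)S 3/3 ok
(3,3)S 4/4 ok
(3,4)S 2/2 ok
(3,5)S 3/3 ok
(4,0)S 3/3 ok
(4,1)S 3/3 ok
(4,3)S 2/2 ok
(4,5)S 2/2 ok
(5,0)S 2/2 ok
(5,1)S 3/3 ok
(5,2)S 2/2 ok
(5,3)S 3/3 ok
(5,4)S 2/2 ok
(5,5)S 3/3 ok
(5,6)S 1/1 ok
All meet the threshold, so the configuration is stable.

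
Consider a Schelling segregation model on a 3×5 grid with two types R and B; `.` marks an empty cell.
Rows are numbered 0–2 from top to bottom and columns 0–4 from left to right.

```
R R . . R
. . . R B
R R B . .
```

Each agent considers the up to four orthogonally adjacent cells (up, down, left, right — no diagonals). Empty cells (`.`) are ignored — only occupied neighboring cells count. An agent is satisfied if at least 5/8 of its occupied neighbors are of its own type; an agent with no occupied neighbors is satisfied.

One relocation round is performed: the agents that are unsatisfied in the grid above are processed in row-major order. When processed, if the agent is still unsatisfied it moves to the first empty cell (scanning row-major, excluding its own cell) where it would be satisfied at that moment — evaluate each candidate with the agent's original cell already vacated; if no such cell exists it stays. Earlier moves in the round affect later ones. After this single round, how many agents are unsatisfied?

Initially unsatisfied (in order): (0,4), (1,3), (1,4), (2,1), (2,2).
  (0,4) → (0,2).
  (1,3) → (0,3).
  (1,4): now satisfied by earlier moves; stays.
  (2,1) → (1,0).
  (2,2): now satisfied by earlier moves; stays.
Resulting grid:
R R R R .
R . . . B
R . B . .
All satisfied now.

0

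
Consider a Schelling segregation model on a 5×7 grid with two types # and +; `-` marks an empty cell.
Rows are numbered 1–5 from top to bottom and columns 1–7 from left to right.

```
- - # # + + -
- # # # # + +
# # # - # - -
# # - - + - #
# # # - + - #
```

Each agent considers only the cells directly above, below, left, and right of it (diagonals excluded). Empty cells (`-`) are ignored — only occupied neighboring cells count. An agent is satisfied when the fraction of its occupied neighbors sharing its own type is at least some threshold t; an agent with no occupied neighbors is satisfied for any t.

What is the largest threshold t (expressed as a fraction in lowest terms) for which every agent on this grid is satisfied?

Row 1: (1,3)# 2/2 · (1,4)# 2/3 · (1,5)+ 1/3 · (1,6)+ 2/2
Row 2: (2,2)# 2/2 · (2,3)# 4/4 · (2,4)# 3/3 · (2,5)# 2/4 · (2,6)+ 2/3 · (2,7)+ 1/1
Row 3: (3,1)# 2/2 · (3,2)# 4/4 · (3,3)# 2/2 · (3,5)# 1/2
Row 4: (4,1)# 3/3 · (4,2)# 3/3 · (4,5)+ 1/2 · (4,7)# 1/1
Row 5: (5,1)# 2/2 · (5,2)# 3/3 · (5,3)# 1/1 · (5,5)+ 1/1 · (5,7)# 1/1
The smallest same-type fraction is 1/3 at (1,5), which reduces to 1/3. Any threshold above that leaves this agent unsatisfied.

1/3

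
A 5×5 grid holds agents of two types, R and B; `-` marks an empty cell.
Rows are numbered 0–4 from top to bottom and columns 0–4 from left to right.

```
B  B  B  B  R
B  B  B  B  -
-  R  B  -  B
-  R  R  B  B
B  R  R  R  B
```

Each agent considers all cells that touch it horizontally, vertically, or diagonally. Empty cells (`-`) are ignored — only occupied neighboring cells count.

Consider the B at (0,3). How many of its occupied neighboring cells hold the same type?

Occupied neighbors of (0,3): (0,2)=B, (0,4)=R, (1,2)=B, (1,3)=B.
Same type (B): 3 of 4.

3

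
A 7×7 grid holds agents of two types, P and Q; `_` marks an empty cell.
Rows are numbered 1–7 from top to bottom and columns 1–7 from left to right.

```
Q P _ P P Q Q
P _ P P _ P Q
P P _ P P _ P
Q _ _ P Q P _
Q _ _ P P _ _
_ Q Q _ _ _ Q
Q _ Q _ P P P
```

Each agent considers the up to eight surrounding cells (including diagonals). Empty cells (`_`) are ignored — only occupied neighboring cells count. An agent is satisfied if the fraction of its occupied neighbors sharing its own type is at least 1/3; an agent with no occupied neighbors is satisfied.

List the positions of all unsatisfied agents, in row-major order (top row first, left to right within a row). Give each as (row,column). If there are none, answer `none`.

Row 1: (1,1)Q 0/2 unhappy · (1,2)P 2/3 ok · (1,4)P 3/3 ok · (1,5)P 3/4 ok · (1,6)Q 2/4 ok · (1,7)Q 2/3 ok
Row 2: (2,1)P 3/4 ok · (2,3)P 5/5 ok · (2,4)P 5/5 ok · (2,6)P 3/6 ok · (2,7)Q 2/4 ok
Row 3: (3,1)P 2/3 ok · (3,2)P 3/4 ok · (3,4)P 4/5 ok · (3,5)P 5/6 ok · (3,7)P 2/3 ok
Row 4: (4,1)Q 1/3 ok · (4,4)P 4/5 ok · (4,5)Q 0/6 unhappy · (4,6)P 3/4 ok
Row 5: (5,1)Q 2/2 ok · (5,4)P 2/4 ok · (5,5)P 3/4 ok
Row 6: (6,2)Q 4/4 ok · (6,3)Q 2/3 ok · (6,7)Q 0/2 unhappy
Row 7: (7,1)Q 1/1 ok · (7,3)Q 2/2 ok · (7,5)P 1/1 ok · (7,6)P 2/3 ok · (7,7)P 1/2 ok

(1,1), (4,5), (6,7)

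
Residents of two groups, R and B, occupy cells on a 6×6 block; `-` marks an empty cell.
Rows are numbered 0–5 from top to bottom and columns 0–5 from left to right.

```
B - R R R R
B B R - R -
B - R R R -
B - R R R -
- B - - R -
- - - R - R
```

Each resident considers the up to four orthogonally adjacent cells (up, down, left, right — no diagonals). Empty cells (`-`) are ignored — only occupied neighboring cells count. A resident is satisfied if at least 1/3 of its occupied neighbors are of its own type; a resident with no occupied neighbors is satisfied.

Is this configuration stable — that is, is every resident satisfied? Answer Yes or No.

Yes

(0,0)B 1/1 ok
(0,2)R 2/2 ok
(0,3)R 2/2 ok
(0,4)R 3/3 ok
(0,5)R 1/1 ok
(1,0)B 3/3 ok
(1,1)B 1/2 ok
(1,2)R 2/3 ok
(1,4)R 2/2 ok
(2,0)B 2/2 ok
(2,2)R 3/3 ok
(2,3)R 3/3 ok
(2,4)R 3/3 ok
(3,0)B 1/1 ok
(3,2)R 2/2 ok
(3,3)R 3/3 ok
(3,4)R 3/3 ok
(4,1)B 0/0 ok
(4,4)R 1/1 ok
(5,3)R 0/0 ok
(5,5)R 0/0 ok
All meet the threshold, so the configuration is stable.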